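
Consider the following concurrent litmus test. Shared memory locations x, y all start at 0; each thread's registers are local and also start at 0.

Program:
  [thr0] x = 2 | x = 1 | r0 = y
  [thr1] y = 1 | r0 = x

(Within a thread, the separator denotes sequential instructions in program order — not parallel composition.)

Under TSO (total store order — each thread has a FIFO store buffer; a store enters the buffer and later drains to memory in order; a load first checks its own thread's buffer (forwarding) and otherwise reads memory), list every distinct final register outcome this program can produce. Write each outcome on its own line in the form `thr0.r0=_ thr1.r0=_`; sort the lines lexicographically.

thr0.r0=0 thr1.r0=0
thr0.r0=0 thr1.r0=1
thr0.r0=0 thr1.r0=2
thr0.r0=1 thr1.r0=0
thr0.r0=1 thr1.r0=1
thr0.r0=1 thr1.r0=2

outcome vector order: (thr0.r0,thr1.r0)
|TSO outcomes| = 6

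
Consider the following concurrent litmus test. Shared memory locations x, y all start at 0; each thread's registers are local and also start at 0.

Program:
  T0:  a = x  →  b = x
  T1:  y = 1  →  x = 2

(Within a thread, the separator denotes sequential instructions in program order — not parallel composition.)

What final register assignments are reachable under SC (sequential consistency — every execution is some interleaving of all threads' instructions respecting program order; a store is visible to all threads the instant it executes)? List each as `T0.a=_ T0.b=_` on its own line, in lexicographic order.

T0.a=0 T0.b=0
T0.a=0 T0.b=2
T0.a=2 T0.b=2

outcome vector order: (T0.a,T0.b)
|SC outcomes| = 3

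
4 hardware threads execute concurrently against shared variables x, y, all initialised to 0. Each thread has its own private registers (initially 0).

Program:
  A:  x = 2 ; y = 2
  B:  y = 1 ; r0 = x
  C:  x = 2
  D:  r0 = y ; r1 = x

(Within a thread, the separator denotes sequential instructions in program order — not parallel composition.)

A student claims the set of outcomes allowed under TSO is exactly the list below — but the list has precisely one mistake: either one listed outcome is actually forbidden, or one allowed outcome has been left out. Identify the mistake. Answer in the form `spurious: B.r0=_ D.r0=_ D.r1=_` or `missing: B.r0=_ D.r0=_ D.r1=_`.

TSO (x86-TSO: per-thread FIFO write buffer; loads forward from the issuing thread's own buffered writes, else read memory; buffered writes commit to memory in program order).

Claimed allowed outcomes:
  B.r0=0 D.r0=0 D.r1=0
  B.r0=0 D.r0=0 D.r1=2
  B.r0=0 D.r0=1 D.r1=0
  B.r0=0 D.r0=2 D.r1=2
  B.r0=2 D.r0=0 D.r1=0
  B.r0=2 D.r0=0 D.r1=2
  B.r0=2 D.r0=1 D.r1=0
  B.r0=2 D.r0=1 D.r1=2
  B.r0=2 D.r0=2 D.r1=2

outcome vector order: (B.r0,D.r0,D.r1)
[TSO] allowed = {0/0/0; 0/0/2; 0/1/0; 0/1/2; 0/2/2; 2/0/0; 2/0/2; 2/1/0; 2/1/2; 2/2/2}
TSO∖claimed = {0/1/2}

missing: B.r0=0 D.r0=1 D.r1=2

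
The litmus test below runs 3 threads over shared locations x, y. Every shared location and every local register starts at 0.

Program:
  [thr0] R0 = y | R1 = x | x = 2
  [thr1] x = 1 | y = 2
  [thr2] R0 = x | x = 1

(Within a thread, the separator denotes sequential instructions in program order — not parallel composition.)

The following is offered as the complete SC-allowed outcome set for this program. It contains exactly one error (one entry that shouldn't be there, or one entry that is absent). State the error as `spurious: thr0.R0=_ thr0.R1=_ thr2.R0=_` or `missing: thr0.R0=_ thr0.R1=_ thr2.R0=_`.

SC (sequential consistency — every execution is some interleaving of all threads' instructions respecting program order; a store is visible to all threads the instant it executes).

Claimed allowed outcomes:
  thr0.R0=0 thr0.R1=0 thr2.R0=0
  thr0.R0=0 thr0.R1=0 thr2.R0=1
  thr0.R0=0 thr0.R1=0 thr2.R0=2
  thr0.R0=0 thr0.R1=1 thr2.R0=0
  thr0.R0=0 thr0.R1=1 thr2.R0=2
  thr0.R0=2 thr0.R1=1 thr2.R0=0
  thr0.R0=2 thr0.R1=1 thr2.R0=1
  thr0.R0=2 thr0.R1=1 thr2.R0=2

missing: thr0.R0=0 thr0.R1=1 thr2.R0=1

outcome vector order: (thr0.R0,thr0.R1,thr2.R0)
SC (9): (0,0,0) (0,0,1) (0,0,2) (0,1,0) (0,1,1) (0,1,2) (2,1,0) (2,1,1) (2,1,2)
SC∖claimed = {(0,1,1)}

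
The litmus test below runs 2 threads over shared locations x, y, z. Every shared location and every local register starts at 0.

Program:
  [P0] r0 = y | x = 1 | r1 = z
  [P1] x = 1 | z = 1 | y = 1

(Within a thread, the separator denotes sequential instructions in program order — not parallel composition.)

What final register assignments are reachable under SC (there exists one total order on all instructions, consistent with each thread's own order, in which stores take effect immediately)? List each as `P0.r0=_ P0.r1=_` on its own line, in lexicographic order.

P0.r0=0 P0.r1=0
P0.r0=0 P0.r1=1
P0.r0=1 P0.r1=1

outcome vector order: (P0.r0,P0.r1)
|SC outcomes| = 3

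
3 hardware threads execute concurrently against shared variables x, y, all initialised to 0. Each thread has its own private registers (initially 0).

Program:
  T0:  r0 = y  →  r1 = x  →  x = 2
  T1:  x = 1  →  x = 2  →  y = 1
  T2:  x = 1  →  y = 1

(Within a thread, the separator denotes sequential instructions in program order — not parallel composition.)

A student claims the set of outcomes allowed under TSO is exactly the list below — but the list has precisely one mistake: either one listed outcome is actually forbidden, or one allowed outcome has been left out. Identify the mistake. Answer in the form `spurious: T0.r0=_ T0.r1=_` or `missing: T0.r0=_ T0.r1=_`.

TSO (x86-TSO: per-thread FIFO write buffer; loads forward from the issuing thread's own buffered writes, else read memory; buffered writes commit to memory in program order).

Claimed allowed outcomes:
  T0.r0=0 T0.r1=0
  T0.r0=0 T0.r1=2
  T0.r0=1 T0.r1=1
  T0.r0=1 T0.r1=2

outcome vector order: (T0.r0,T0.r1)
TSO (5): <0 0> <0 1> <0 2> <1 1> <1 2>
TSO∖claimed = {<0 1>}

missing: T0.r0=0 T0.r1=1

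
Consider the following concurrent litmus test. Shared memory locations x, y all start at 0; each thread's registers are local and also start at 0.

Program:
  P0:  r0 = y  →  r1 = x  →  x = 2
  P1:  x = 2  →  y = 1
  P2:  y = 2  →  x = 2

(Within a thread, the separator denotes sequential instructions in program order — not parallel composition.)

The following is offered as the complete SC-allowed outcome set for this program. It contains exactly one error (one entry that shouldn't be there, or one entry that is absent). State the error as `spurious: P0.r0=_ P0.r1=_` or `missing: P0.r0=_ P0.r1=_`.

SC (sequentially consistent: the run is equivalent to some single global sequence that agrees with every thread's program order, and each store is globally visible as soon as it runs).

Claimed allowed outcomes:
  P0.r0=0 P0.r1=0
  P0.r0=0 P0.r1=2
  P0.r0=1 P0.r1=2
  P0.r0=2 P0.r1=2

missing: P0.r0=2 P0.r1=0

outcome vector order: (P0.r0,P0.r1)
under SC → <0 0> <0 2> <1 2> <2 0> <2 2>
SC∖claimed = {<2 0>}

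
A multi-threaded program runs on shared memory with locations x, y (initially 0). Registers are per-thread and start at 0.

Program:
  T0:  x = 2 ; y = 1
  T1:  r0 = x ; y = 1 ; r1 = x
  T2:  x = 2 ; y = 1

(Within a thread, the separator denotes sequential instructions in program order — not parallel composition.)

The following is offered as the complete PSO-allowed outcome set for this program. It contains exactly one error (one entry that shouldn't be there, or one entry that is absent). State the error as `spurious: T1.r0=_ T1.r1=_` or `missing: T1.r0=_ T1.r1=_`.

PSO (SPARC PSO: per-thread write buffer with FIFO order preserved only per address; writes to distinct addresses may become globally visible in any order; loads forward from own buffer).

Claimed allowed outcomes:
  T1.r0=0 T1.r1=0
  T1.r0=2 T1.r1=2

missing: T1.r0=0 T1.r1=2

outcome vector order: (T1.r0,T1.r1)
under PSO → 00 02 22
PSO∖claimed = {02}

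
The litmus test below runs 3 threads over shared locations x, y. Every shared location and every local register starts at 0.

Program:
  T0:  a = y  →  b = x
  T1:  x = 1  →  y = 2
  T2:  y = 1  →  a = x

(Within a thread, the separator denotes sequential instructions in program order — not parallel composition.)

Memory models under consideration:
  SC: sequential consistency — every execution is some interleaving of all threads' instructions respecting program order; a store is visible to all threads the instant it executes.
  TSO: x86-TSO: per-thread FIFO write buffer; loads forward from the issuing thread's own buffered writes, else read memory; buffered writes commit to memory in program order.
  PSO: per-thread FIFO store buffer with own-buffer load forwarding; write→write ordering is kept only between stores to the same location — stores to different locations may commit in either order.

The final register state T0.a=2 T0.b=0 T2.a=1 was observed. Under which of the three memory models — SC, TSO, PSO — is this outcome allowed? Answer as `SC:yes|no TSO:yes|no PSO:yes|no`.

SC:no TSO:no PSO:yes

outcome vector order: (T0.a,T0.b,T2.a)
SC: 10 outcomes — {0/0/0; 0/0/1; 0/1/0; 0/1/1; 1/0/0; 1/0/1; 1/1/0; 1/1/1; 2/1/0; 2/1/1}
TSO: 10 outcomes — {0/0/0; 0/0/1; 0/1/0; 0/1/1; 1/0/0; 1/0/1; 1/1/0; 1/1/1; 2/1/0; 2/1/1}
PSO: 12 outcomes — {0/0/0; 0/0/1; 0/1/0; 0/1/1; 1/0/0; 1/0/1; 1/1/0; 1/1/1; 2/0/0; 2/0/1; 2/1/0; 2/1/1}
target 2/0/1 ∈ {PSO}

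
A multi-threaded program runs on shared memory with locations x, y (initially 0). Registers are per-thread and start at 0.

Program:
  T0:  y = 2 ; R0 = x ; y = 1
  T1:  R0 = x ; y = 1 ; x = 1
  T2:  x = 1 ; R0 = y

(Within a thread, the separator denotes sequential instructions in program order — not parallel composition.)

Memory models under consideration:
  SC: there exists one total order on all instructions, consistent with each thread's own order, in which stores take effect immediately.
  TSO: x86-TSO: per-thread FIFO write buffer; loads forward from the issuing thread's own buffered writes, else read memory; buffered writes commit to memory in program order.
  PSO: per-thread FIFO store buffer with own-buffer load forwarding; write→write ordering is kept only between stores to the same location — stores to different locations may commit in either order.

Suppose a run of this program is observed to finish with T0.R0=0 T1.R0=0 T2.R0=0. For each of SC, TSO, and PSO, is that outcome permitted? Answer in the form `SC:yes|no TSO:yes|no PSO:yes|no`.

SC:no TSO:yes PSO:yes

outcome vector order: (T0.R0,T1.R0,T2.R0)
SC: 10 outcomes — {0/0/1, 0/0/2, 0/1/1, 0/1/2, 1/0/0, 1/0/1, 1/0/2, 1/1/0, 1/1/1, 1/1/2}
TSO: 12 outcomes — {0/0/0, 0/0/1, 0/0/2, 0/1/0, 0/1/1, 0/1/2, 1/0/0, 1/0/1, 1/0/2, 1/1/0, 1/1/1, 1/1/2}
PSO: 12 outcomes — {0/0/0, 0/0/1, 0/0/2, 0/1/0, 0/1/1, 0/1/2, 1/0/0, 1/0/1, 1/0/2, 1/1/0, 1/1/1, 1/1/2}
target 0/0/0 ∈ {TSO,PSO}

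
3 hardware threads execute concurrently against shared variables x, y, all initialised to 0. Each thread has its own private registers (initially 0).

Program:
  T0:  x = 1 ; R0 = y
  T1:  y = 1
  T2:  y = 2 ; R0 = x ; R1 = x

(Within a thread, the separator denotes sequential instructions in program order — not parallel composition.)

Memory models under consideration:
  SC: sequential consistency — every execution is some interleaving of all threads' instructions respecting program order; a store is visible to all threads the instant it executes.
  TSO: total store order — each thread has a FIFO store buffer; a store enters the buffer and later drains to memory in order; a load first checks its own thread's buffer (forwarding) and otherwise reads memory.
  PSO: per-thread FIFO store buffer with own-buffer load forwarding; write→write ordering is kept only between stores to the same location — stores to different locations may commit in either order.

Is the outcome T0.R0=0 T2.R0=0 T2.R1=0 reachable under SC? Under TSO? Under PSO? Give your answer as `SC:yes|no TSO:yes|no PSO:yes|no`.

SC:no TSO:yes PSO:yes

outcome vector order: (T0.R0,T2.R0,T2.R1)
SC (7): 011, 100, 101, 111, 200, 201, 211
TSO (9): 000, 001, 011, 100, 101, 111, 200, 201, 211
PSO (9): 000, 001, 011, 100, 101, 111, 200, 201, 211
target 000 ∈ {TSO,PSO}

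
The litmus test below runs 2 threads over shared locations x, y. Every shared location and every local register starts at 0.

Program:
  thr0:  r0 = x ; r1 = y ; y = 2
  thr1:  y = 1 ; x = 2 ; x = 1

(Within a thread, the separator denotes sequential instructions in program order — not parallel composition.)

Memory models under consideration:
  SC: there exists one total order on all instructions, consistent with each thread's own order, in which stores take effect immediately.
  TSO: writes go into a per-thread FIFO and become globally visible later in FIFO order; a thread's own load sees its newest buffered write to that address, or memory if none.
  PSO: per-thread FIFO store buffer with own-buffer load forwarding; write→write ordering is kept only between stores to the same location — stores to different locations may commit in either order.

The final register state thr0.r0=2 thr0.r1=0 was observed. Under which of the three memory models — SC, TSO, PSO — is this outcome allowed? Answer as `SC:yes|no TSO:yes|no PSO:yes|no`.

outcome vector order: (thr0.r0,thr0.r1)
[SC] allowed = {0/0; 0/1; 1/1; 2/1}
[TSO] allowed = {0/0; 0/1; 1/1; 2/1}
[PSO] allowed = {0/0; 0/1; 1/0; 1/1; 2/0; 2/1}
target 2/0 ∈ {PSO}

SC:no TSO:no PSO:yes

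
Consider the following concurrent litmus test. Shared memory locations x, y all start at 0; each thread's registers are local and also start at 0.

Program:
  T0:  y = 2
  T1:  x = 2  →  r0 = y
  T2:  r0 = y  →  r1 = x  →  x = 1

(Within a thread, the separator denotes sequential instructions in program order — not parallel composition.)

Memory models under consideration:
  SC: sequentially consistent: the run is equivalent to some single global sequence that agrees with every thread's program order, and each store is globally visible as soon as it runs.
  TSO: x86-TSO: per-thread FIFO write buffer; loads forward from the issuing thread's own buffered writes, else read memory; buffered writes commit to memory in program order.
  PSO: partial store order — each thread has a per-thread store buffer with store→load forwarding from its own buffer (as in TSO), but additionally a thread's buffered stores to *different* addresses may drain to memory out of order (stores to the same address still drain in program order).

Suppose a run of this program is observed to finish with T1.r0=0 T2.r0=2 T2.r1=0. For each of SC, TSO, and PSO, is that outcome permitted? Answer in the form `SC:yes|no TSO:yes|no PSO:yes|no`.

SC:no TSO:yes PSO:yes

outcome vector order: (T1.r0,T2.r0,T2.r1)
SC (7): (0,0,0); (0,0,2); (0,2,2); (2,0,0); (2,0,2); (2,2,0); (2,2,2)
TSO (8): (0,0,0); (0,0,2); (0,2,0); (0,2,2); (2,0,0); (2,0,2); (2,2,0); (2,2,2)
PSO (8): (0,0,0); (0,0,2); (0,2,0); (0,2,2); (2,0,0); (2,0,2); (2,2,0); (2,2,2)
target (0,2,0) ∈ {TSO,PSO}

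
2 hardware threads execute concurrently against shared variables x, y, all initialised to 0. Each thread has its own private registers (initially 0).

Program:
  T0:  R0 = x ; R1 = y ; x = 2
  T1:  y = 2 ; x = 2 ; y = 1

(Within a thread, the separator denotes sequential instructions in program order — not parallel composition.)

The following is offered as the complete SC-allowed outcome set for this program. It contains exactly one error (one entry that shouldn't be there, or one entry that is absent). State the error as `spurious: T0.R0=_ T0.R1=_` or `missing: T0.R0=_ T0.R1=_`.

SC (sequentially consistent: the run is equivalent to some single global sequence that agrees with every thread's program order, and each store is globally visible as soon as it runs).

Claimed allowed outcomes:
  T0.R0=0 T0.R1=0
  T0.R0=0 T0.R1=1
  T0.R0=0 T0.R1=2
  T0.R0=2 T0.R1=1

outcome vector order: (T0.R0,T0.R1)
SC (5): 0/0, 0/1, 0/2, 2/1, 2/2
SC∖claimed = {2/2}

missing: T0.R0=2 T0.R1=2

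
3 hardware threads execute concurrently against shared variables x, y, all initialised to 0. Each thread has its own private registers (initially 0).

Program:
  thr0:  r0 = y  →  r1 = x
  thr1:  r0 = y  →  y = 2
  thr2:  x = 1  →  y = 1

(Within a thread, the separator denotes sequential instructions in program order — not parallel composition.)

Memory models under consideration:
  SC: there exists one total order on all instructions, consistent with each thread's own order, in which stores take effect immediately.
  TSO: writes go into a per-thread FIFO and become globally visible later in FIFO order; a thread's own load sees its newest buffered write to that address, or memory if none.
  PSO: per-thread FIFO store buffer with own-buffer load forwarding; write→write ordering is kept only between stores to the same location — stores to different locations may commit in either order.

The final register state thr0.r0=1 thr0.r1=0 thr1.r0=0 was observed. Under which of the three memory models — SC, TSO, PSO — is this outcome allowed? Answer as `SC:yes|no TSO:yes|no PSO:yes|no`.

outcome vector order: (thr0.r0,thr0.r1,thr1.r0)
under SC → (0,0,0); (0,0,1); (0,1,0); (0,1,1); (1,1,0); (1,1,1); (2,0,0); (2,1,0); (2,1,1)
under TSO → (0,0,0); (0,0,1); (0,1,0); (0,1,1); (1,1,0); (1,1,1); (2,0,0); (2,1,0); (2,1,1)
under PSO → (0,0,0); (0,0,1); (0,1,0); (0,1,1); (1,0,0); (1,0,1); (1,1,0); (1,1,1); (2,0,0); (2,0,1); (2,1,0); (2,1,1)
target (1,0,0) ∈ {PSO}

SC:no TSO:no PSO:yes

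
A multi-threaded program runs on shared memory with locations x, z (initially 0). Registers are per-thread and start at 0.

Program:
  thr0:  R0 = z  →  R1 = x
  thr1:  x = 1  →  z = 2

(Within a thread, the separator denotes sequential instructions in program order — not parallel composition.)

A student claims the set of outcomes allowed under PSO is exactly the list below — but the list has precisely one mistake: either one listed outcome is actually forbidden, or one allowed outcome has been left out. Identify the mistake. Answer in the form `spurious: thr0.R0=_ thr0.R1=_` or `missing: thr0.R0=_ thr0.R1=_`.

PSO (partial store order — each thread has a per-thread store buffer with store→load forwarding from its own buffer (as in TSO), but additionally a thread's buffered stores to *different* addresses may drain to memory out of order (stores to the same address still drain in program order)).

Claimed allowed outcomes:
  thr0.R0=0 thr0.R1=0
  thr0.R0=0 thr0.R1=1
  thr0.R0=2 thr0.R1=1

missing: thr0.R0=2 thr0.R1=0

outcome vector order: (thr0.R0,thr0.R1)
PSO: 4 outcomes — {00; 01; 20; 21}
PSO∖claimed = {20}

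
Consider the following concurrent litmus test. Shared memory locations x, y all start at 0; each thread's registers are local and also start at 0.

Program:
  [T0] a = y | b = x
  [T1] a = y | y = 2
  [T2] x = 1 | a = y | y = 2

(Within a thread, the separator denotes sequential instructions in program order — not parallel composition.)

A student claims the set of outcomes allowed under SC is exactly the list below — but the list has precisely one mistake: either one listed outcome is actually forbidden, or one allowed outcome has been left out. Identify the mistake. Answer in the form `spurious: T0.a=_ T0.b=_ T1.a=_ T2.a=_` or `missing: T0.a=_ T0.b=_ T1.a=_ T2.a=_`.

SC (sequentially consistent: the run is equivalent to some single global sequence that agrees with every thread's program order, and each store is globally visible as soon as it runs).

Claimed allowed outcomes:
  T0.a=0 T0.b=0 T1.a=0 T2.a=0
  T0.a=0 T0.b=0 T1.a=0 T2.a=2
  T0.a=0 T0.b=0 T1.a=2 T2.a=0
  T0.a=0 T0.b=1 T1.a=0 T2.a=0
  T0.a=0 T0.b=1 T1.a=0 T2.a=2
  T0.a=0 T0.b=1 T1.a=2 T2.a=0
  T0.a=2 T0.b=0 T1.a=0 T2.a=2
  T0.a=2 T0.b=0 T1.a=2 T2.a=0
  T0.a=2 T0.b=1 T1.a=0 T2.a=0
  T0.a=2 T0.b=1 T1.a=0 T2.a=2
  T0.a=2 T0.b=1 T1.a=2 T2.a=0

spurious: T0.a=2 T0.b=0 T1.a=2 T2.a=0

outcome vector order: (T0.a,T0.b,T1.a,T2.a)
under SC → <0 0 0 0>, <0 0 0 2>, <0 0 2 0>, <0 1 0 0>, <0 1 0 2>, <0 1 2 0>, <2 0 0 2>, <2 1 0 0>, <2 1 0 2>, <2 1 2 0>
claimed∖SC = {<2 0 2 0>}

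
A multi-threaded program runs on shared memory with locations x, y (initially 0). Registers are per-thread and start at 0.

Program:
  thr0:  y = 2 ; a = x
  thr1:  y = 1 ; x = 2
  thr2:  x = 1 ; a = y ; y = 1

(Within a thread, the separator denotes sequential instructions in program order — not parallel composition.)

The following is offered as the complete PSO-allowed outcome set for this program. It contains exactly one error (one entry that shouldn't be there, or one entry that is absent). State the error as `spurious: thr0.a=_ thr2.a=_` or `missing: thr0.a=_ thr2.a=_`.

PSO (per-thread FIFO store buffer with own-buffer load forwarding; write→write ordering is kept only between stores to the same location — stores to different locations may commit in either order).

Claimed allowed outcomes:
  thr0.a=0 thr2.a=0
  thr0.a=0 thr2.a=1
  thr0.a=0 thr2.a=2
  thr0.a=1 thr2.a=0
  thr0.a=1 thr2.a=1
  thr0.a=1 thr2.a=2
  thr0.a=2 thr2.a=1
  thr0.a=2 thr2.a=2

missing: thr0.a=2 thr2.a=0

outcome vector order: (thr0.a,thr2.a)
[PSO] allowed = {0/0 0/1 0/2 1/0 1/1 1/2 2/0 2/1 2/2}
PSO∖claimed = {2/0}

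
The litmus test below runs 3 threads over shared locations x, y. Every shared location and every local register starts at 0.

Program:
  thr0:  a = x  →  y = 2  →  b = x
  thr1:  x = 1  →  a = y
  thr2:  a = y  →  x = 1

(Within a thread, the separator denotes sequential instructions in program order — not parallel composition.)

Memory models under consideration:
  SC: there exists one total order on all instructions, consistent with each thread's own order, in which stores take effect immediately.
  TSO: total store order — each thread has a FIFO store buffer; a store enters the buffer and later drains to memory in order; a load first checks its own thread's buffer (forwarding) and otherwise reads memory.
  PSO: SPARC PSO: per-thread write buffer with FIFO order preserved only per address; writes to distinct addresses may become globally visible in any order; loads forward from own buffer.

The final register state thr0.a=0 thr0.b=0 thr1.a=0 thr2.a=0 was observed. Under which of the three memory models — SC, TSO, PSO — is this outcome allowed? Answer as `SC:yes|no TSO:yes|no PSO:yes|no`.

outcome vector order: (thr0.a,thr0.b,thr1.a,thr2.a)
SC (10): <0 0 2 0>; <0 0 2 2>; <0 1 0 0>; <0 1 0 2>; <0 1 2 0>; <0 1 2 2>; <1 1 0 0>; <1 1 0 2>; <1 1 2 0>; <1 1 2 2>
TSO (12): <0 0 0 0>; <0 0 0 2>; <0 0 2 0>; <0 0 2 2>; <0 1 0 0>; <0 1 0 2>; <0 1 2 0>; <0 1 2 2>; <1 1 0 0>; <1 1 0 2>; <1 1 2 0>; <1 1 2 2>
PSO (12): <0 0 0 0>; <0 0 0 2>; <0 0 2 0>; <0 0 2 2>; <0 1 0 0>; <0 1 0 2>; <0 1 2 0>; <0 1 2 2>; <1 1 0 0>; <1 1 0 2>; <1 1 2 0>; <1 1 2 2>
target <0 0 0 0> ∈ {TSO,PSO}

SC:no TSO:yes PSO:yes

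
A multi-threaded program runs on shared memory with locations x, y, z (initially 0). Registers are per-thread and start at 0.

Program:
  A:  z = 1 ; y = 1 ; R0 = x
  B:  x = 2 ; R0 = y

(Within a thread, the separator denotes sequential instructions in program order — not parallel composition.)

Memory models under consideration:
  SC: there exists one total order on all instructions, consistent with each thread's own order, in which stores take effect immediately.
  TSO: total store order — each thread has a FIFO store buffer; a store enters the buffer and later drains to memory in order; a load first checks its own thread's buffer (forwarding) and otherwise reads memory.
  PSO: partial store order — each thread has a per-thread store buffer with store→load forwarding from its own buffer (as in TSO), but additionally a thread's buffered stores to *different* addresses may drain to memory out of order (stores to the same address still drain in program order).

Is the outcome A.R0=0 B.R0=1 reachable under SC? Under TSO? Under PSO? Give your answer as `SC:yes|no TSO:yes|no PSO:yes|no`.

outcome vector order: (A.R0,B.R0)
[SC] allowed = {<0 1>, <2 0>, <2 1>}
[TSO] allowed = {<0 0>, <0 1>, <2 0>, <2 1>}
[PSO] allowed = {<0 0>, <0 1>, <2 0>, <2 1>}
target <0 1> ∈ {SC,TSO,PSO}

SC:yes TSO:yes PSO:yes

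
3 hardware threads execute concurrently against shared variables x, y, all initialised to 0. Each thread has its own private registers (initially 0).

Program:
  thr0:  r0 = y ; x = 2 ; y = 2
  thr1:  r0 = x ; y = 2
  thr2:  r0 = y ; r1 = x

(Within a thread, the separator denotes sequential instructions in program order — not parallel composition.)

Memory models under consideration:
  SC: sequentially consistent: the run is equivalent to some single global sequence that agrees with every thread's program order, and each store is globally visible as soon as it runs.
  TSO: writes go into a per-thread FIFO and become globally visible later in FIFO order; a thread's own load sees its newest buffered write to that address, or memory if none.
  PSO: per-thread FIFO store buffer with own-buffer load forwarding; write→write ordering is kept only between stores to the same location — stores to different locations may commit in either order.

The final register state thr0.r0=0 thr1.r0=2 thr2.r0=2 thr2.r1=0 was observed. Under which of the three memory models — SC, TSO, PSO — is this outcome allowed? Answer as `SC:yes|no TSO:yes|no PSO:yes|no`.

outcome vector order: (thr0.r0,thr1.r0,thr2.r0,thr2.r1)
SC (11): <0 0 0 0>; <0 0 0 2>; <0 0 2 0>; <0 0 2 2>; <0 2 0 0>; <0 2 0 2>; <0 2 2 2>; <2 0 0 0>; <2 0 0 2>; <2 0 2 0>; <2 0 2 2>
TSO (11): <0 0 0 0>; <0 0 0 2>; <0 0 2 0>; <0 0 2 2>; <0 2 0 0>; <0 2 0 2>; <0 2 2 2>; <2 0 0 0>; <2 0 0 2>; <2 0 2 0>; <2 0 2 2>
PSO (12): <0 0 0 0>; <0 0 0 2>; <0 0 2 0>; <0 0 2 2>; <0 2 0 0>; <0 2 0 2>; <0 2 2 0>; <0 2 2 2>; <2 0 0 0>; <2 0 0 2>; <2 0 2 0>; <2 0 2 2>
target <0 2 2 0> ∈ {PSO}

SC:no TSO:no PSO:yes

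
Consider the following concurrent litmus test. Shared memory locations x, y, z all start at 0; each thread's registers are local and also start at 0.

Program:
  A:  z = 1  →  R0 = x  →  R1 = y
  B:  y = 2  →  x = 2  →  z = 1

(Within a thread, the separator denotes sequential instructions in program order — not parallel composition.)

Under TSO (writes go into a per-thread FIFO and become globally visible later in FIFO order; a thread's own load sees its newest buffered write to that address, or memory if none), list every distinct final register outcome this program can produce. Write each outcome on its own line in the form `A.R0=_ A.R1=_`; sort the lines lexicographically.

outcome vector order: (A.R0,A.R1)
|TSO outcomes| = 3

A.R0=0 A.R1=0
A.R0=0 A.R1=2
A.R0=2 A.R1=2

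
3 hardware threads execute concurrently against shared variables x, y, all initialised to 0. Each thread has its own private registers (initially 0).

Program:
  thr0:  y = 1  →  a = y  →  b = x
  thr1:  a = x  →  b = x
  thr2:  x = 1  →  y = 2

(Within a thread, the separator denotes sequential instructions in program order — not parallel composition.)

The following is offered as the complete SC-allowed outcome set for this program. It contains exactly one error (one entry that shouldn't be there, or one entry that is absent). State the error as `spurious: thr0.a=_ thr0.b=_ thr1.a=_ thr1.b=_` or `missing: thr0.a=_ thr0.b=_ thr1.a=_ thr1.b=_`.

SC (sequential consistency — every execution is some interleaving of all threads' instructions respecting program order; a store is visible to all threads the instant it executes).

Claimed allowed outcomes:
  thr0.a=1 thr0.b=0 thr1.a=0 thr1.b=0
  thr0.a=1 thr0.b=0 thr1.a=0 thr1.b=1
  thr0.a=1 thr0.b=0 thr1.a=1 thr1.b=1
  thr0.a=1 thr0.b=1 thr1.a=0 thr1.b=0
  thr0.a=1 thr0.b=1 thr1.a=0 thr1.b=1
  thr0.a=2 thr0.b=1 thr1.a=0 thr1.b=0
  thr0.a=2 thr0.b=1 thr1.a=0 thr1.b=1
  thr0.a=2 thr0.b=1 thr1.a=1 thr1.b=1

missing: thr0.a=1 thr0.b=1 thr1.a=1 thr1.b=1

outcome vector order: (thr0.a,thr0.b,thr1.a,thr1.b)
[SC] allowed = {1000 1001 1011 1100 1101 1111 2100 2101 2111}
SC∖claimed = {1111}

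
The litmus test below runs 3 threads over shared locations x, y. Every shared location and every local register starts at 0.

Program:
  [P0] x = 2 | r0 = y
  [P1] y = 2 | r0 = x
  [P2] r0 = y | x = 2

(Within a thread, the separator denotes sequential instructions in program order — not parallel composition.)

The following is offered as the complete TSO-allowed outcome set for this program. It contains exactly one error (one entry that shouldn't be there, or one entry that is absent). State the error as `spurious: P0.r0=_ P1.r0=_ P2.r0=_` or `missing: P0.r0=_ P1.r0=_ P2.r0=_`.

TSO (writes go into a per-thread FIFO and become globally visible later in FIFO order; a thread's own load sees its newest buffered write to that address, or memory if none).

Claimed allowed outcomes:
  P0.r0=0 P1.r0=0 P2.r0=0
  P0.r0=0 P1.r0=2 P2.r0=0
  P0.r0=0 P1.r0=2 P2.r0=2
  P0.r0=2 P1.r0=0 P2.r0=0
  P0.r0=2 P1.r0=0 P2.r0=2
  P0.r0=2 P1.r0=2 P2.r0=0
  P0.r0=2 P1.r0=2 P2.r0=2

outcome vector order: (P0.r0,P1.r0,P2.r0)
under TSO → (0,0,0) (0,0,2) (0,2,0) (0,2,2) (2,0,0) (2,0,2) (2,2,0) (2,2,2)
TSO∖claimed = {(0,0,2)}

missing: P0.r0=0 P1.r0=0 P2.r0=2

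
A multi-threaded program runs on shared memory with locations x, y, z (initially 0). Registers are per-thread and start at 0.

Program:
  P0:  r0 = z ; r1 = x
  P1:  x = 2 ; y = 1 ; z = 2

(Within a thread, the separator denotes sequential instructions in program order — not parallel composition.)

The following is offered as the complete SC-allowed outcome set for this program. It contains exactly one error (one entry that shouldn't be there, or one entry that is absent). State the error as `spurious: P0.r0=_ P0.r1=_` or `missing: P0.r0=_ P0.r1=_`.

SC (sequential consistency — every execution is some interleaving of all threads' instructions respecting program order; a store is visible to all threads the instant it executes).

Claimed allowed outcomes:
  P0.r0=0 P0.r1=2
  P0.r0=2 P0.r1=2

outcome vector order: (P0.r0,P0.r1)
under SC → (0,0), (0,2), (2,2)
SC∖claimed = {(0,0)}

missing: P0.r0=0 P0.r1=0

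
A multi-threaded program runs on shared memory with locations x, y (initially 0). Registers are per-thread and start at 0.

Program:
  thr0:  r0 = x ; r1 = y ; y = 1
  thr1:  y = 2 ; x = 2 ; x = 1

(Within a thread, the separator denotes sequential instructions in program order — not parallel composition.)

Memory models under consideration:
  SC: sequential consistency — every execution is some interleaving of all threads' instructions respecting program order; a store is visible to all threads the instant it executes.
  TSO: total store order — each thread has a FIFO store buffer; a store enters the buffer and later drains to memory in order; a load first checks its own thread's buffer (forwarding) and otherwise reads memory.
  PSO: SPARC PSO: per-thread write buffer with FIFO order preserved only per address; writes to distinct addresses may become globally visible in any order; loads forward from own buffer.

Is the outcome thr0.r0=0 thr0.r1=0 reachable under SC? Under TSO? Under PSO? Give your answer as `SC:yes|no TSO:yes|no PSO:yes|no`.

SC:yes TSO:yes PSO:yes

outcome vector order: (thr0.r0,thr0.r1)
under SC → (0,0), (0,2), (1,2), (2,2)
under TSO → (0,0), (0,2), (1,2), (2,2)
under PSO → (0,0), (0,2), (1,0), (1,2), (2,0), (2,2)
target (0,0) ∈ {SC,TSO,PSO}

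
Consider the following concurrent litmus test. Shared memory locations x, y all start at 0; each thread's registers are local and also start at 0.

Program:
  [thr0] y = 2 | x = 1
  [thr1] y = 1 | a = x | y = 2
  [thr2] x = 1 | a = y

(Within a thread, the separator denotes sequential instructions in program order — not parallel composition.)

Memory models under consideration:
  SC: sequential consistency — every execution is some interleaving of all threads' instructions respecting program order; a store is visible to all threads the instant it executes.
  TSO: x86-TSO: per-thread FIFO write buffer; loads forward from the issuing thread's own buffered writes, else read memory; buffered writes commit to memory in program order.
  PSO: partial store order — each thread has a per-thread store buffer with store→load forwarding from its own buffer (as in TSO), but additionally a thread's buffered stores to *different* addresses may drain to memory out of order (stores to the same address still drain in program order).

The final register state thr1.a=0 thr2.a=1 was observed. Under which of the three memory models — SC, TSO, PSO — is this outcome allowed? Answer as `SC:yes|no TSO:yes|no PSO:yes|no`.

outcome vector order: (thr1.a,thr2.a)
SC: 5 outcomes — {<0 1> <0 2> <1 0> <1 1> <1 2>}
TSO: 6 outcomes — {<0 0> <0 1> <0 2> <1 0> <1 1> <1 2>}
PSO: 6 outcomes — {<0 0> <0 1> <0 2> <1 0> <1 1> <1 2>}
target <0 1> ∈ {SC,TSO,PSO}

SC:yes TSO:yes PSO:yes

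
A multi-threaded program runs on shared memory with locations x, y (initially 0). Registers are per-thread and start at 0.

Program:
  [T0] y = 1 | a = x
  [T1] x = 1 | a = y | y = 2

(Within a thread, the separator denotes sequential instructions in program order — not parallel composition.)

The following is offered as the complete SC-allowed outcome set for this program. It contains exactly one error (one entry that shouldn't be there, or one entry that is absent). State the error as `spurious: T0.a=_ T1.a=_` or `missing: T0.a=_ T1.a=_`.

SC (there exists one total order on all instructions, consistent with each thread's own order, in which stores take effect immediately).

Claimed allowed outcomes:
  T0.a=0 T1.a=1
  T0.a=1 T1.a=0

missing: T0.a=1 T1.a=1

outcome vector order: (T0.a,T1.a)
SC: 3 outcomes — {0/1 1/0 1/1}
SC∖claimed = {1/1}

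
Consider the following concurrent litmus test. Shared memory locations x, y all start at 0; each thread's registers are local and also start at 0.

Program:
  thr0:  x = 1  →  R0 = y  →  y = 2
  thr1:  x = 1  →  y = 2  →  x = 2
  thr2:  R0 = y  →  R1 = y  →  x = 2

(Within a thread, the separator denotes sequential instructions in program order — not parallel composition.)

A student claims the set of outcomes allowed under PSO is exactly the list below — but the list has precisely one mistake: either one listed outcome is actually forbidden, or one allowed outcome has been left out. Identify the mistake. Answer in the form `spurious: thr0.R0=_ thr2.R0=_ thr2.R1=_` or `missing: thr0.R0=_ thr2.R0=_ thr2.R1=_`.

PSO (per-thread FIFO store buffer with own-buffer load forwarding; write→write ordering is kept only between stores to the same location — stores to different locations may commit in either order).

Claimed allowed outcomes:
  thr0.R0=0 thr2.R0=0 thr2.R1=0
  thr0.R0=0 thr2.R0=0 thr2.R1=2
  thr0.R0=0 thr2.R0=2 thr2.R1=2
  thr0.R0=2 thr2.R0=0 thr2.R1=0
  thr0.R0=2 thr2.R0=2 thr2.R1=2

missing: thr0.R0=2 thr2.R0=0 thr2.R1=2

outcome vector order: (thr0.R0,thr2.R0,thr2.R1)
under PSO → <0 0 0>, <0 0 2>, <0 2 2>, <2 0 0>, <2 0 2>, <2 2 2>
PSO∖claimed = {<2 0 2>}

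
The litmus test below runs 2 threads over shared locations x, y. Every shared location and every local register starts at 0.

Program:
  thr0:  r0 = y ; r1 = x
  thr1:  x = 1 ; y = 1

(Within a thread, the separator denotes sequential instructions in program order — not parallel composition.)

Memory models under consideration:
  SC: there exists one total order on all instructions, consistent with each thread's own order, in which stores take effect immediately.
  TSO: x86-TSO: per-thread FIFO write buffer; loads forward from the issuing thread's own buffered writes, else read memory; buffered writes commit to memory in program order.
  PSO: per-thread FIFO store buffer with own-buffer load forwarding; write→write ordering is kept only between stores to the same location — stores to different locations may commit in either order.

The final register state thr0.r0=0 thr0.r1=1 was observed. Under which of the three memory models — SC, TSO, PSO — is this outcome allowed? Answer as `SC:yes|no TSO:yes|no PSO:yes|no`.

outcome vector order: (thr0.r0,thr0.r1)
under SC → <0 0>; <0 1>; <1 1>
under TSO → <0 0>; <0 1>; <1 1>
under PSO → <0 0>; <0 1>; <1 0>; <1 1>
target <0 1> ∈ {SC,TSO,PSO}

SC:yes TSO:yes PSO:yes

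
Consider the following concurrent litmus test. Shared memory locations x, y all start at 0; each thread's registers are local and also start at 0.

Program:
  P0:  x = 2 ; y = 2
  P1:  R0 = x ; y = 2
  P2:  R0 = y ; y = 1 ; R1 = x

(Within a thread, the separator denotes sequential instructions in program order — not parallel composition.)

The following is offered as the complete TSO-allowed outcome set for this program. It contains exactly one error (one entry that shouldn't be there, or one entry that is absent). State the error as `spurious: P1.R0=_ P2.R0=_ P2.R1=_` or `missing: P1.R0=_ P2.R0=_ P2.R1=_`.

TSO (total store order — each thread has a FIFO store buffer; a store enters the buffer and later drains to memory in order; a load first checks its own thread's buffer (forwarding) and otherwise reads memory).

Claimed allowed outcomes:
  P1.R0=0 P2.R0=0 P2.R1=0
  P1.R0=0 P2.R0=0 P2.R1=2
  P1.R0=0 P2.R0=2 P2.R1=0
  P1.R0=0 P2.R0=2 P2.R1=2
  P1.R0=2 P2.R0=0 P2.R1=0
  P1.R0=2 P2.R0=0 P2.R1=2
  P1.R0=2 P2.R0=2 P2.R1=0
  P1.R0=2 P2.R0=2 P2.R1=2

outcome vector order: (P1.R0,P2.R0,P2.R1)
[TSO] allowed = {<0 0 0> <0 0 2> <0 2 0> <0 2 2> <2 0 0> <2 0 2> <2 2 2>}
claimed∖TSO = {<2 2 0>}

spurious: P1.R0=2 P2.R0=2 P2.R1=0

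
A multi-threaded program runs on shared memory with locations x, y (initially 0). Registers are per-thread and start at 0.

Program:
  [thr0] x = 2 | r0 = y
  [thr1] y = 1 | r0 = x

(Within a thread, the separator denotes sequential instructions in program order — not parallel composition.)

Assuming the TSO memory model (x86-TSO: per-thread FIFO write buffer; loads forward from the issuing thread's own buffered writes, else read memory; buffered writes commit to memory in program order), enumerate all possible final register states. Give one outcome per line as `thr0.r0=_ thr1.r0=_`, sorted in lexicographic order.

thr0.r0=0 thr1.r0=0
thr0.r0=0 thr1.r0=2
thr0.r0=1 thr1.r0=0
thr0.r0=1 thr1.r0=2

outcome vector order: (thr0.r0,thr1.r0)
|TSO outcomes| = 4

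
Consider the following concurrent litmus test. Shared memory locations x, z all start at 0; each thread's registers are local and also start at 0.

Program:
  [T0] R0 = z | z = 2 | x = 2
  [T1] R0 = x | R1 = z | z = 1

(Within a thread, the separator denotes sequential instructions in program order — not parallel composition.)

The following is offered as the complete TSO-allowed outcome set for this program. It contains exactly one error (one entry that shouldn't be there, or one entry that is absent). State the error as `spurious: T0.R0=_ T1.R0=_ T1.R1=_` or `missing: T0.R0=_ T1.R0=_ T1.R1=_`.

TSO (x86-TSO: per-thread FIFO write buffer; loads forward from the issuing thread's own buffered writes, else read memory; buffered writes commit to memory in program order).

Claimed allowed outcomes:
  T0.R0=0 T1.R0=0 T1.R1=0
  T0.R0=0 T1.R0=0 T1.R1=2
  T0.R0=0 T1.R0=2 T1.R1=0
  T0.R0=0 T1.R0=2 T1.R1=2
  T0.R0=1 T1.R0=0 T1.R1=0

spurious: T0.R0=0 T1.R0=2 T1.R1=0

outcome vector order: (T0.R0,T1.R0,T1.R1)
under TSO → 0/0/0 0/0/2 0/2/2 1/0/0
claimed∖TSO = {0/2/0}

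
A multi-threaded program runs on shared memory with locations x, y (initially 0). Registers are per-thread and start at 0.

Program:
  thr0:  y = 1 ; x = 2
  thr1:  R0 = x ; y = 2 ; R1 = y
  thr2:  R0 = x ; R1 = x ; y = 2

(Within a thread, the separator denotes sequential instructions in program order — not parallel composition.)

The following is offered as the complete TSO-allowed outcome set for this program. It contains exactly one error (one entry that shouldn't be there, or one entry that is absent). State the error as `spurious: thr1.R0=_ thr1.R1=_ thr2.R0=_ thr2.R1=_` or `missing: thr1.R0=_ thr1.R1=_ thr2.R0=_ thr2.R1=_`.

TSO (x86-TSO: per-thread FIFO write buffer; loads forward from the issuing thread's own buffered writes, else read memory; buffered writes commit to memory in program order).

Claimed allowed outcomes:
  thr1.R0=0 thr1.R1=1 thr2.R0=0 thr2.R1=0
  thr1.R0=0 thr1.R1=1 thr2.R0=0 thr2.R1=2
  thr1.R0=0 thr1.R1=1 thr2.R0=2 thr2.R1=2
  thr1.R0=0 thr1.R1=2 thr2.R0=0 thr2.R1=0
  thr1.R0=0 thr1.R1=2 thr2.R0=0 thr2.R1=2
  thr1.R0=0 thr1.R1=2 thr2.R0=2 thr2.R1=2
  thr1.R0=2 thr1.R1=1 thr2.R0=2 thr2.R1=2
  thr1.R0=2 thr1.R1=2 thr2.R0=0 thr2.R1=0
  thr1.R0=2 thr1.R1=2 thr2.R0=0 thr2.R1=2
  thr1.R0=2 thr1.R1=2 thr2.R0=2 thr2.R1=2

outcome vector order: (thr1.R0,thr1.R1,thr2.R0,thr2.R1)
[TSO] allowed = {<0 1 0 0>; <0 1 0 2>; <0 1 2 2>; <0 2 0 0>; <0 2 0 2>; <0 2 2 2>; <2 2 0 0>; <2 2 0 2>; <2 2 2 2>}
claimed∖TSO = {<2 1 2 2>}

spurious: thr1.R0=2 thr1.R1=1 thr2.R0=2 thr2.R1=2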